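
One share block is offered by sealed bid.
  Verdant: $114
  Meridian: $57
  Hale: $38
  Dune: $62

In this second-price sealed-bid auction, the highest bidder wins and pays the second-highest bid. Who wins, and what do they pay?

Verdant pays $62

Bids ranked: 114 (Verdant) > 62 (Dune) > 57 (Meridian) > 38 (Hale)
Second-price: Verdant pays Dune's bid of $62.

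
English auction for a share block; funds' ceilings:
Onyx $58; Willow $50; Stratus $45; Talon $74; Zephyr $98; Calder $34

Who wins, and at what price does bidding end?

Limits ranked: 98 (Zephyr) > 74 (Talon) > 58 (Onyx) > 50 (Willow) > 45 (Stratus) > 34 (Calder)
Talon is the last rival to drop out, at $74; Zephyr remains and wins at that price.

Zephyr wins at $74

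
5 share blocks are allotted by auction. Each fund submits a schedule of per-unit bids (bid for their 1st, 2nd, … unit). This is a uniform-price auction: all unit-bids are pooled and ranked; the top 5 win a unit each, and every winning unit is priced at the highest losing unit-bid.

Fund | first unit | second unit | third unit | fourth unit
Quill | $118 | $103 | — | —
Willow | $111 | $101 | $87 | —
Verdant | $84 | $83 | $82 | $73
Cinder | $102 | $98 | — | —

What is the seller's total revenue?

Total revenue: $490

All unit-bids, highest first — top 5: 118 (Quill-1), 111 (Willow-1), 103 (Quill-2), 102 (Cinder-1), 101 (Willow-2)
Highest rejected unit-bid = $98.
Allocation: Cinder 1, Quill 2, Willow 2. Every unit priced at $98.
Revenue = 5 × 98 = $490.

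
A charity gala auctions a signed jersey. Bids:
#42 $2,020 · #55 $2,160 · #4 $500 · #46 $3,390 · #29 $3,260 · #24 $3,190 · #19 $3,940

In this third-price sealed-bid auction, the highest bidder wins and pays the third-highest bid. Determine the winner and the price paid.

Third-price sealed-bid auction: the highest bidder wins and pays the third-highest bid.
Sorting bids: 3,940 (#19) > 3,390 (#46) > 3,260 (#29) > 3,190 (#24) > 2,160 (#55) > 2,020 (#42) > …
#19 is highest; pays the third-highest bid, $3,260.

#19 pays $3,260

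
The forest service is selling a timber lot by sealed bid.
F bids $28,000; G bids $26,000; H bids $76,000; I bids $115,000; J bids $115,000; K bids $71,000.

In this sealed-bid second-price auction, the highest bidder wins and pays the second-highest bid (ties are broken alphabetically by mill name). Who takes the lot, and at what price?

I pays $115,000

Bids ranked: 115,000 (I) > 115,000 (J) > 76,000 (H) > 71,000 (K) > 28,000 (F) > 26,000 (G)
I and J tie at $115,000; tie-break gives it to I.
I is highest; pays the second-highest bid, $115,000.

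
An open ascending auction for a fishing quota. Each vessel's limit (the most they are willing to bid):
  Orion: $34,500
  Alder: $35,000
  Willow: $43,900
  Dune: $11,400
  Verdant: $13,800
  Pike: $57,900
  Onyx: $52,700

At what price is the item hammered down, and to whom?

Ascending (English) auction: the price rises until one bidder remains; the winner pays the price at which the last rival dropped out.
Sorting limits: 57,900 (Pike) > 52,700 (Onyx) > 43,900 (Willow) > 35,000 (Alder) > 34,500 (Orion) > 13,800 (Verdant) > …
Bidding ends when Onyx exits at $52,700; Pike takes it.

Pike wins at $52,700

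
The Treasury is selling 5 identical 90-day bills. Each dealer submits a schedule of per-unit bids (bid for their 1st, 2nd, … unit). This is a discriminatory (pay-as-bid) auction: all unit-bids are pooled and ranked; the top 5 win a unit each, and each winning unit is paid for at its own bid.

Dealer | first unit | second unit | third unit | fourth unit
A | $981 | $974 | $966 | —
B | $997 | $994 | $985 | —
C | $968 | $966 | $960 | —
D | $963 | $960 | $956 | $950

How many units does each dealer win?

All unit-bids, highest first — top 5: 997 (B-1), 994 (B-2), 985 (B-3), 981 (A-1), 974 (A-2)
Next rejected bid: $968 (not a price — pay-as-bid).
Allocation: A 2, B 3.

A 2, B 3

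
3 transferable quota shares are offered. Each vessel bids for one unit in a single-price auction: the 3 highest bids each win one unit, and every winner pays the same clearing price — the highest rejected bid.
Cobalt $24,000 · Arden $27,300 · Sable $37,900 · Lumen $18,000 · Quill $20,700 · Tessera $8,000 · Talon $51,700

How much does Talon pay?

Talon pays $24,000

Sorting: 51,700 (Talon), 37,900 (Sable), 27,300 (Arden), 24,000 (Cobalt), 20,700 (Quill), …
Top 3: Talon, Sable, Arden.
First losing bid is Cobalt's $24,000, which sets the uniform price.
Talon wins → pays $24,000.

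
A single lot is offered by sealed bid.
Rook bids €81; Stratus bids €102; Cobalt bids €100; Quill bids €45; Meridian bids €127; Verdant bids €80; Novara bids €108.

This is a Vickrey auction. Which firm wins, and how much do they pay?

Bids ranked: 127 (Meridian) > 108 (Novara) > 102 (Stratus) > 100 (Cobalt) > 81 (Rook) > 80 (Verdant) > …
Meridian wins with the highest bid; price is set by the runner-up at €108.

Meridian pays €108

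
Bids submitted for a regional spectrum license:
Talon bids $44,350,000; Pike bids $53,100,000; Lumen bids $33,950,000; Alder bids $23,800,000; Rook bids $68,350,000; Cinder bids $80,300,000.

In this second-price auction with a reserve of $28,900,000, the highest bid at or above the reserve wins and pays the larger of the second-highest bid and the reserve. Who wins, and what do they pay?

Cinder pays $68,350,000

Second-price auction with a reserve of $28,900,000: the highest bid at or above the reserve wins and pays the larger of the second-highest bid and the reserve.
Sorting bids: 80,300,000 (Cinder) > 68,350,000 (Rook) > 53,100,000 (Pike) > 44,350,000 (Talon) > 33,950,000 (Lumen) > 23,800,000 (Alder)
Cinder has the top bid at or above the reserve ($80,300,000).
Second-highest bid $68,350,000 exceeds the reserve $28,900,000 → payment $68,350,000.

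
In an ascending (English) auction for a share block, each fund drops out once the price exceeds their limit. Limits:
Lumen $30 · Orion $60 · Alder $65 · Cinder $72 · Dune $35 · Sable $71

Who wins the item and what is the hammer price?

Ascending (English) auction: the price rises until one bidder remains; the winner pays the price at which the last rival dropped out.
Sorting limits: 72 (Cinder) > 71 (Sable) > 65 (Alder) > 60 (Orion) > 35 (Dune) > 30 (Lumen)
Sable is the last rival to drop out, at $71; Cinder remains and wins at that price.

Cinder wins at $71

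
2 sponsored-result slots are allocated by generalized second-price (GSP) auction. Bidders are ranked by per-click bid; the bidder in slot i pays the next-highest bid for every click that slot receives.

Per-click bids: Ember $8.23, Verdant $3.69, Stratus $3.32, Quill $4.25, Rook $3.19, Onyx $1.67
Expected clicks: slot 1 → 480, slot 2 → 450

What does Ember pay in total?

Ranked by bid: $8.23 (Ember) > $4.25 (Quill) > $3.69 (Verdant) > …
Ember holds slot 1 → pays next bid $4.25 × 480 clicks = $2040.00.

Ember pays $2040.00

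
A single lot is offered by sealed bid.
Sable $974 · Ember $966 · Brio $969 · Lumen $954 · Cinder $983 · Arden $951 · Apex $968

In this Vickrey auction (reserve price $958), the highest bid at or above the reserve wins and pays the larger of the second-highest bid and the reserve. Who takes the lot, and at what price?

Bids ranked: 983 (Cinder) > 974 (Sable) > 969 (Brio) > 968 (Apex) > 966 (Ember) > 954 (Lumen) > …
Highest eligible bid: Cinder at $983.
Second-highest bid $974 exceeds the reserve $958 → payment $974.

Cinder pays $974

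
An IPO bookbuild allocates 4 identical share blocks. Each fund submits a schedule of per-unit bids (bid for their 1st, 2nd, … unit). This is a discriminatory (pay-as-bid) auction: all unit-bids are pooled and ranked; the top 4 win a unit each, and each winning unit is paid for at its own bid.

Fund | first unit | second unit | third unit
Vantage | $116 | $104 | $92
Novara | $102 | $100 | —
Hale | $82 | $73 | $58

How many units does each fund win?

Novara 2, Vantage 2

Pooled unit-bids ranked (top 4): 116 (Vantage-1), 104 (Vantage-2), 102 (Novara-1), 100 (Novara-2)
Next rejected bid: $92 (not a price — pay-as-bid).
Allocation: Novara 2, Vantage 2.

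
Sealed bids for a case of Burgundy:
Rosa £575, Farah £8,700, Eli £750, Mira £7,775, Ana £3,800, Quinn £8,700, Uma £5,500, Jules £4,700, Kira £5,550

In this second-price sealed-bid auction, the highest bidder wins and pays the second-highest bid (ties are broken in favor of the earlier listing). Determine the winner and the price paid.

Farah pays £8,700

Bids ranked: 8,700 (Farah) > 8,700 (Quinn) > 7,775 (Mira) > 5,550 (Kira) > 5,500 (Uma) > 4,700 (Jules) > …
Tie at £8,700 → Farah wins by tie-break.
Farah wins with the highest bid; price is set by the runner-up at £8,700.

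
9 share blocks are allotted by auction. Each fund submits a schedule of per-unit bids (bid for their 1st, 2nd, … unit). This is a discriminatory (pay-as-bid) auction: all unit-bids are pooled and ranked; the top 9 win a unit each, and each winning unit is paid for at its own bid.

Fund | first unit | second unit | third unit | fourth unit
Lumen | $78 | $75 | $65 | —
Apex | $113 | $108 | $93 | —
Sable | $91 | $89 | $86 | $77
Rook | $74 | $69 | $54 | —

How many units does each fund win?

Apex 3, Lumen 2, Sable 4

All unit-bids, highest first — top 9: 113 (Apex-1), 108 (Apex-2), 93 (Apex-3), 91 (Sable-1), 89 (Sable-2), 86 (Sable-3), 78 (Lumen-1), 77 (Sable-4), 75 (Lumen-2)
Next rejected bid: $74 (not a price — pay-as-bid).
Allocation: Apex 3, Lumen 2, Sable 4.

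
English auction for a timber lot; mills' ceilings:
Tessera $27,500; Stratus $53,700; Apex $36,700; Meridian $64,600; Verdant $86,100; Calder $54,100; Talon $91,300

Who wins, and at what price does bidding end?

Sorting limits: 91,300 (Talon) > 86,100 (Verdant) > 64,600 (Meridian) > 54,100 (Calder) > 53,700 (Stratus) > 36,700 (Apex) > …
Once the price passes $86,100, only Talon is left; the hammer falls at Verdant's limit of $86,100.

Talon wins at $86,100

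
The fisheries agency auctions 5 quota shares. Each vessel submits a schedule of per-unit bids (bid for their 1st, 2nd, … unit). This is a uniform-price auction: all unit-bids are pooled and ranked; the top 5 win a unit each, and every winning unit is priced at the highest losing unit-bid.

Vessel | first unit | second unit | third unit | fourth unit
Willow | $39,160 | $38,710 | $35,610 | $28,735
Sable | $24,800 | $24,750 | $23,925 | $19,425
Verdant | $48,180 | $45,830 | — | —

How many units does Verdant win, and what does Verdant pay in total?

All unit-bids, highest first — top 5: 48,180 (Verdant-1), 45,830 (Verdant-2), 39,160 (Willow-1), 38,710 (Willow-2), 35,610 (Willow-3)
Highest rejected unit-bid = $28,735.
Verdant wins 2 unit(s) at $28,735 each.

Verdant: 2 units, pays $57,470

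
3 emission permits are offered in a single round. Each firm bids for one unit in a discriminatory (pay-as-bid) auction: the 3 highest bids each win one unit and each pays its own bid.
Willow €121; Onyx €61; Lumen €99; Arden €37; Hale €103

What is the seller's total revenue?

Total revenue: €323

Ordering the bids: 121 (Willow), 103 (Hale), 99 (Lumen), 61 (Onyx), 37 (Arden)
Top 3: Willow, Hale, Lumen.
Total revenue = 121 + 103 + 99 = €323.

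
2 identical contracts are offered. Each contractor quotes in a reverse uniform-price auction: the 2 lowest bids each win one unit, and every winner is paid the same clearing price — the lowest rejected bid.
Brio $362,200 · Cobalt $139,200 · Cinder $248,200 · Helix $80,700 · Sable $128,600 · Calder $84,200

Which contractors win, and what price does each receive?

Helix, Calder; each is paid $128,600

Bids ranked low→high: 80,700 (Helix), 84,200 (Calder), 128,600 (Sable), 139,200 (Cobalt), …
Winners (2 units): Helix, Calder.
First losing bid is Sable's $128,600, which sets the uniform price.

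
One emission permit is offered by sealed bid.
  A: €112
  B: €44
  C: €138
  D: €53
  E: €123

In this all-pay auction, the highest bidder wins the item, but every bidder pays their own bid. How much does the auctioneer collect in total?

Rule: the highest bidder wins the item, but every bidder pays their own bid.
Bids in order: 138 (C) > 123 (E) > 112 (A) > 53 (D) > 44 (B)
C wins with the top bid; all bids are sunk regardless.
Every bidder forfeits their bid regardless of winning.
Revenue = 112 + 44 + 138 + 53 + 123 = €470.

Total revenue: €470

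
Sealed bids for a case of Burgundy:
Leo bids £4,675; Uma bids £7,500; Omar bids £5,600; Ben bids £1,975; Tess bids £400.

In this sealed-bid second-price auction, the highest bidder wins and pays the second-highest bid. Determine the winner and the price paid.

Bids in order: 7,500 (Uma) > 5,600 (Omar) > 4,675 (Leo) > 1,975 (Ben) > 400 (Tess)
Uma is highest; pays the second-highest bid, £5,600.

Uma pays £5,600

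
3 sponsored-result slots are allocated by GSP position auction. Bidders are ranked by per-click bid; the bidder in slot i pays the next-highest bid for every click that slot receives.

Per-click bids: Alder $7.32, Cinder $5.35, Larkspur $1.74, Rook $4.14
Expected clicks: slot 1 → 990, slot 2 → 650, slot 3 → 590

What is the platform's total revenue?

Sorting advertisers: $7.32 (Alder) > $5.35 (Cinder) > $4.14 (Rook) > $1.74 (Larkspur)
Slot 1: Alder pays $5.35 × 990 = $5296.50
Slot 2: Cinder pays $4.14 × 650 = $2691.00
Slot 3: Rook pays $1.74 × 590 = $1026.60
Total = $9014.10

Total revenue: $9014.10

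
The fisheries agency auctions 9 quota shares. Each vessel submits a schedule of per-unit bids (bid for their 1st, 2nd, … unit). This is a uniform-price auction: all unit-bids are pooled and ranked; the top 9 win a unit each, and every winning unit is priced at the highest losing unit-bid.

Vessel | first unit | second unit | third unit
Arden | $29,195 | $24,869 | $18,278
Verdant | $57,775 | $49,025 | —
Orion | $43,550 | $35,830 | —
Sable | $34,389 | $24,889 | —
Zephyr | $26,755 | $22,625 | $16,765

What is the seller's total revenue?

Pooled unit-bids ranked (top 9): 57,775 (Verdant-1), 49,025 (Verdant-2), 43,550 (Orion-1), 35,830 (Orion-2), 34,389 (Sable-1), 29,195 (Arden-1), 26,755 (Zephyr-1), 24,889 (Sable-2), 24,869 (Arden-2)
Highest rejected unit-bid = $22,625.
Allocation: Arden 2, Orion 2, Sable 2, Verdant 2, Zephyr 1. Every unit priced at $22,625.
Revenue = 9 × 22,625 = $203,625.

Total revenue: $203,625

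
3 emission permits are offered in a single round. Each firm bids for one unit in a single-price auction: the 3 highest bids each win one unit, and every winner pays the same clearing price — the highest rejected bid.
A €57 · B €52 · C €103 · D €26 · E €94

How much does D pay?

D pays €0

Ordering the bids: 103 (C), 94 (E), 57 (A), 52 (B), 26 (D)
The 3 highest are C, E, A.
Highest unsuccessful bid: €52 → clearing price.
D does not win → pays €0.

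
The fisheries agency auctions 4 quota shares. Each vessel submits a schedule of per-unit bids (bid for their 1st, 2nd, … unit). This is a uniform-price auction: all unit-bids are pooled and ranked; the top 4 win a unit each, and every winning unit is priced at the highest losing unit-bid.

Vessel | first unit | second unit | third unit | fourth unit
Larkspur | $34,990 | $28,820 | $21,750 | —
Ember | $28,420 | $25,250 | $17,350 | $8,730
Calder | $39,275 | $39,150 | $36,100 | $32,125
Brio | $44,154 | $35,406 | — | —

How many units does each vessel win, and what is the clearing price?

Brio 1, Calder 3; clearing price $35,406

Merging the schedules and taking the best 4: 44,154 (Brio-1), 39,275 (Calder-1), 39,150 (Calder-2), 36,100 (Calder-3)
The (k+1)-th unit-bid is $35,406.
Allocation: Brio 1, Calder 3.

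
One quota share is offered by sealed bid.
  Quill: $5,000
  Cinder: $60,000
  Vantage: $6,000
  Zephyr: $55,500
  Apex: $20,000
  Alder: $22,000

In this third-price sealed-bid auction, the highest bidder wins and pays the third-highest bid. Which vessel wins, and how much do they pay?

Bids in order: 60,000 (Cinder) > 55,500 (Zephyr) > 22,000 (Alder) > 20,000 (Apex) > 6,000 (Vantage) > 5,000 (Quill)
Cinder wins; payment is bid #3 in the ranking = $22,000.

Cinder pays $22,000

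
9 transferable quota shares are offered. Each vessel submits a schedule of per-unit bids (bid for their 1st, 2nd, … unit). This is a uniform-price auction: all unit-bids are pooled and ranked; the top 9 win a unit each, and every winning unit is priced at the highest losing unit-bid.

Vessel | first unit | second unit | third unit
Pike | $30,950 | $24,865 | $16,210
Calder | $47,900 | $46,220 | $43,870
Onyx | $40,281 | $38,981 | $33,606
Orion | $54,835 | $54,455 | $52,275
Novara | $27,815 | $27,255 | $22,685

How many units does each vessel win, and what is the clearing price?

Calder 3, Onyx 3, Orion 3; clearing price $30,950

Pooled unit-bids ranked (top 9): 54,835 (Orion-1), 54,455 (Orion-2), 52,275 (Orion-3), 47,900 (Calder-1), 46,220 (Calder-2), 43,870 (Calder-3), 40,281 (Onyx-1), 38,981 (Onyx-2), 33,606 (Onyx-3)
Highest rejected unit-bid = $30,950.
Allocation: Calder 3, Onyx 3, Orion 3.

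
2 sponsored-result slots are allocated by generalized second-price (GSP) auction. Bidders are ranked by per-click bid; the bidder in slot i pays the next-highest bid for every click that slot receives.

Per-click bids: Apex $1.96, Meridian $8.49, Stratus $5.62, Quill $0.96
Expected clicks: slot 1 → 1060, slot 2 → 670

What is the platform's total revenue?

Total revenue: $7270.40

Sorting advertisers: $8.49 (Meridian) > $5.62 (Stratus) > $1.96 (Apex) > …
Slot 1: Meridian pays $5.62 × 1060 = $5957.20
Slot 2: Stratus pays $1.96 × 670 = $1313.20
Total = $7270.40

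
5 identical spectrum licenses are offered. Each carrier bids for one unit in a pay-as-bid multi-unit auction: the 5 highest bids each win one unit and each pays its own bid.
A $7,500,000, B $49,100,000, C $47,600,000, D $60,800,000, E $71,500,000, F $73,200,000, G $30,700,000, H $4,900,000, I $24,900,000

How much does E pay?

E pays $71,500,000

Ordering the bids: 73,200,000 (F), 71,500,000 (E), 60,800,000 (D), 49,100,000 (B), 47,600,000 (C), 30,700,000 (G), 24,900,000 (I), …
Top 5: F, E, D, B, C.
E wins → own bid $71,500,000.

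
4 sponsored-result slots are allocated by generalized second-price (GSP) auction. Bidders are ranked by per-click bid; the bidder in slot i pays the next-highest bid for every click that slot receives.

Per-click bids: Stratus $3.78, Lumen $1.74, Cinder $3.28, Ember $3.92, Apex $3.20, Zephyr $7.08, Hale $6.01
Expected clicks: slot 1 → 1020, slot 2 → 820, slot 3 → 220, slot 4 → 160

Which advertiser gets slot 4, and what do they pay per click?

Stratus; $3.28 per click

Sorting advertisers: $7.08 (Zephyr) > $6.01 (Hale) > $3.92 (Ember) > $3.78 (Stratus) > $3.28 (Cinder) > …
Slot 4 goes to the fourth-ranked bidder, Stratus, who pays the next bid down: $3.28/click.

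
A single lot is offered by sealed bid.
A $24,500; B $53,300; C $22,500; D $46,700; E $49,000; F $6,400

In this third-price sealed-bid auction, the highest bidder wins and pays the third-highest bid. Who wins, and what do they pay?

B pays $46,700

Sorting bids: 53,300 (B) > 49,000 (E) > 46,700 (D) > 24,500 (A) > 22,500 (C) > 6,400 (F)
B is highest; pays the third-highest bid, $46,700.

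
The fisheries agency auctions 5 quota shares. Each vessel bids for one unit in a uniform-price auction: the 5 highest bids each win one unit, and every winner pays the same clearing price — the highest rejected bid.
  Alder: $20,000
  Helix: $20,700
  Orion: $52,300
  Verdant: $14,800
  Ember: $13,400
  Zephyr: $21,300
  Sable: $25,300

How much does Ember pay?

Ordering the bids: 52,300 (Orion), 25,300 (Sable), 21,300 (Zephyr), 20,700 (Helix), 20,000 (Alder), 14,800 (Verdant), 13,400 (Ember)
Top 5: Orion, Sable, Zephyr, Helix, Alder.
Clearing price = highest rejected bid = $14,800.
Ember does not win → pays $0.

Ember pays $0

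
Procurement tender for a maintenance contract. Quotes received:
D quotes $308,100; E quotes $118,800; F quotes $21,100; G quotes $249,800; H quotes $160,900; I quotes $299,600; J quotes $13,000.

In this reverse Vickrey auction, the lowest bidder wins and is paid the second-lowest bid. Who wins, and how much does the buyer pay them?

Rule: the lowest bidder wins and is paid the second-lowest bid.
Bids in order: 13,000 (J) < 21,100 (F) < 118,800 (E) < 160,900 (H) < 249,800 (G) < 299,600 (I) < …
J is lowest; is paid the second-lowest bid, $21,100.

J is paid $21,100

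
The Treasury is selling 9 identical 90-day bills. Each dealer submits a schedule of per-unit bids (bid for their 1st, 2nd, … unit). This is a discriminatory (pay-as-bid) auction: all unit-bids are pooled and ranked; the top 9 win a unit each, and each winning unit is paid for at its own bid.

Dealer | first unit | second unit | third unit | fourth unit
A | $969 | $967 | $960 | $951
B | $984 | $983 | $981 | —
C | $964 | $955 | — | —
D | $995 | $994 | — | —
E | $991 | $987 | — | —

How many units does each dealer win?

Pooled unit-bids ranked (top 9): 995 (D-1), 994 (D-2), 991 (E-1), 987 (E-2), 984 (B-1), 983 (B-2), 981 (B-3), 969 (A-1), 967 (A-2)
Next rejected bid: $964 (not a price — pay-as-bid).
Allocation: A 2, B 3, D 2, E 2.

A 2, B 3, D 2, E 2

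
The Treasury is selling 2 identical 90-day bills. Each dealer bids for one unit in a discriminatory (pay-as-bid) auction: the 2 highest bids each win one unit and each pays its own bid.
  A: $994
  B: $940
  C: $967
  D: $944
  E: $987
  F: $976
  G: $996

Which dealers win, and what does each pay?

G $996, A $994

Ordering the bids: 996 (G), 994 (A), 987 (E), 976 (F), …
The 2 highest are G, A.
Each winner pays its own bid: G $996, A $994.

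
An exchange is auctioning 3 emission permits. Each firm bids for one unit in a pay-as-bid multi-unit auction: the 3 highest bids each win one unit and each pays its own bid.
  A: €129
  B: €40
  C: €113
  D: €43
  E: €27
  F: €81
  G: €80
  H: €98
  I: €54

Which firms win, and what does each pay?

A €129, C €113, H €98

Ordering the bids: 129 (A), 113 (C), 98 (H), 81 (F), 80 (G), …
The 3 highest are A, C, H.
Each winner pays its own bid: A €129, C €113, H €98.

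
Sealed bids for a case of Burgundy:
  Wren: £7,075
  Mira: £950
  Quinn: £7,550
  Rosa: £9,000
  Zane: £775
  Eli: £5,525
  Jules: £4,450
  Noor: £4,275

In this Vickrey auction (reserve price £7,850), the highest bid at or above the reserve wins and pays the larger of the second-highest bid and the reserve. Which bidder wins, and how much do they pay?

Rosa pays £7,850

Bids in order: 9,000 (Rosa) > 7,550 (Quinn) > 7,075 (Wren) > 5,525 (Eli) > 4,450 (Jules) > 4,275 (Noor) > …
Rosa has the top bid at or above the reserve (£9,000).
max(second-highest £7,550, reserve £7,850) = £7,850.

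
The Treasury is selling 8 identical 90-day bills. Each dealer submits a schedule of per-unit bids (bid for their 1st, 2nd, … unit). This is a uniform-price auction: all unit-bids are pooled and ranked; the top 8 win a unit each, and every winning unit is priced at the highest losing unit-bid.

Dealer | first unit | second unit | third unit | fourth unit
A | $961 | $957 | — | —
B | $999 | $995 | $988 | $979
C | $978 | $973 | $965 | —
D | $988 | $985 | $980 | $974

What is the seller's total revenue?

Total revenue: $7,792

All unit-bids, highest first — top 8: 999 (B-1), 995 (B-2), 988 (B-3), 988 (D-1), 985 (D-2), 980 (D-3), 979 (B-4), 978 (C-1)
The (k+1)-th unit-bid is $974.
Allocation: B 4, C 1, D 3. Every unit priced at $974.
Revenue = 8 × 974 = $7,792.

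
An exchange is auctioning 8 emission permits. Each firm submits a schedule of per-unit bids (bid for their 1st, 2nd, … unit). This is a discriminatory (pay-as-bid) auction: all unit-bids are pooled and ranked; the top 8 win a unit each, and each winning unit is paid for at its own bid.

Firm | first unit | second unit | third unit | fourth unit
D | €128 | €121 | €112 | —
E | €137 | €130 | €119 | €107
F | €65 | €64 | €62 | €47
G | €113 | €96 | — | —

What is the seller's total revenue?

Merging the schedules and taking the best 8: 137 (E-1), 130 (E-2), 128 (D-1), 121 (D-2), 119 (E-3), 113 (G-1), 112 (D-3), 107 (E-4)
Next rejected bid: €96 (not a price — pay-as-bid).
Each winning unit pays its own bid.
Revenue = 137 + 130 + 128 + 121 + 119 + 113 + 112 + 107 = €967.

Total revenue: €967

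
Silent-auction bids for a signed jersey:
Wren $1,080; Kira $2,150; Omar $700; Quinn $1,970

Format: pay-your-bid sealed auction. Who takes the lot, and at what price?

Bids ranked: 2,150 (Kira) > 1,970 (Quinn) > 1,080 (Wren) > 700 (Omar)
Kira is highest → pays own bid, $2,150.

Kira pays $2,150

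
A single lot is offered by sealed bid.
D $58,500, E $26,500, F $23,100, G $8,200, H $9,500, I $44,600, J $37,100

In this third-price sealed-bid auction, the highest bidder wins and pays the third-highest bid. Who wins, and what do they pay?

Sorting bids: 58,500 (D) > 44,600 (I) > 37,100 (J) > 26,500 (E) > 23,100 (F) > 9,500 (H) > …
D is highest; pays the third-highest bid, $37,100.

D pays $37,100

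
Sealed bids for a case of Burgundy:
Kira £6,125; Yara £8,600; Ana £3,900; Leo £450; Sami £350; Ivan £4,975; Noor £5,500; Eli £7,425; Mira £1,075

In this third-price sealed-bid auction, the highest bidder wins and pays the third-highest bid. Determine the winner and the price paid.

Bids ranked: 8,600 (Yara) > 7,425 (Eli) > 6,125 (Kira) > 5,500 (Noor) > 4,975 (Ivan) > 3,900 (Ana) > …
Yara is highest; pays the third-highest bid, £6,125.

Yara pays £6,125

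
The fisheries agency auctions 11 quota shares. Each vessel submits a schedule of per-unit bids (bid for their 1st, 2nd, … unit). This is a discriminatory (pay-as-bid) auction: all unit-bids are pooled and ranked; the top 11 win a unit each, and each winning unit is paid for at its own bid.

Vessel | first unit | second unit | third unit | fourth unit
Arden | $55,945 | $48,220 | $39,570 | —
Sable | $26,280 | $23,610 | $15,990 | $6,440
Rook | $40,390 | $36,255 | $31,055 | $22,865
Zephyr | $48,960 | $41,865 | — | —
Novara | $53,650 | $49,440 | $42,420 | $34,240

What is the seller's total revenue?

Total revenue: $490,955

All unit-bids, highest first — top 11: 55,945 (Arden-1), 53,650 (Novara-1), 49,440 (Novara-2), 48,960 (Zephyr-1), 48,220 (Arden-2), 42,420 (Novara-3), 41,865 (Zephyr-2), 40,390 (Rook-1), 39,570 (Arden-3), 36,255 (Rook-2), 34,240 (Novara-4)
Next rejected bid: $31,055 (not a price — pay-as-bid).
Each winning unit pays its own bid.
Revenue = 55,945 + 53,650 + 49,440 + 48,960 + 48,220 + 42,420 + 41,865 + 40,390 + 39,570 + 36,255 + 34,240 = $490,955.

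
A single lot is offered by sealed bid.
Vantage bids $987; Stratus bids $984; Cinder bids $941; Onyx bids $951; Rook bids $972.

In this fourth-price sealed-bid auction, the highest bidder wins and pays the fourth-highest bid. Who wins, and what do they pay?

Bids in order: 987 (Vantage) > 984 (Stratus) > 972 (Rook) > 951 (Onyx) > 941 (Cinder)
Vantage wins; payment is bid #4 in the ranking = $951.

Vantage pays $951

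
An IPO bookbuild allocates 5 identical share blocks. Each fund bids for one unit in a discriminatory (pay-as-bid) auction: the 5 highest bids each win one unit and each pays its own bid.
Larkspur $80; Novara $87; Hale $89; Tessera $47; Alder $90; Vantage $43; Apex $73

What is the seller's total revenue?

Bids ranked high→low: 90 (Alder), 89 (Hale), 87 (Novara), 80 (Larkspur), 73 (Apex), 47 (Tessera), 43 (Vantage)
Top 5: Alder, Hale, Novara, Larkspur, Apex.
Total revenue = 90 + 89 + 87 + 80 + 73 = $419.

Total revenue: $419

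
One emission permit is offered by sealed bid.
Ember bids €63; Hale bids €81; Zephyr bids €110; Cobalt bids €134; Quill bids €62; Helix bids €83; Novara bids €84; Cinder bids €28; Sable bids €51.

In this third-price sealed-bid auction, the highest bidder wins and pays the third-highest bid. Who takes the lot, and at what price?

Sorting bids: 134 (Cobalt) > 110 (Zephyr) > 84 (Novara) > 83 (Helix) > 81 (Hale) > 63 (Ember) > …
Cobalt is highest; pays the third-highest bid, €84.

Cobalt pays €84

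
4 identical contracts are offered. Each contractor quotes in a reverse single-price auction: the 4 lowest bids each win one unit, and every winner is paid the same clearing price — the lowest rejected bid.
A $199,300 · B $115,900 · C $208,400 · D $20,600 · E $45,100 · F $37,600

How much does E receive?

E is paid $199,300

Bids ranked low→high: 20,600 (D), 37,600 (F), 45,100 (E), 115,900 (B), 199,300 (A), 208,400 (C)
The 4 lowest are D, F, E, B.
Clearing price = lowest rejected bid = $199,300.
E wins → is paid $199,300.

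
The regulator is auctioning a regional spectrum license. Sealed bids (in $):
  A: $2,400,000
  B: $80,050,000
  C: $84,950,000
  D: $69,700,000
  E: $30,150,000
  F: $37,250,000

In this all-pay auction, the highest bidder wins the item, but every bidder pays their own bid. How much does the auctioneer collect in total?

Sorting bids: 84,950,000 (C) > 80,050,000 (B) > 69,700,000 (D) > 37,250,000 (F) > 30,150,000 (E) > 2,400,000 (A)
C wins with the top bid; all bids are sunk regardless.
Every bidder forfeits their bid regardless of winning.
Revenue = 2,400,000 + 80,050,000 + 84,950,000 + 69,700,000 + 30,150,000 + 37,250,000 = $304,500,000.

Total revenue: $304,500,000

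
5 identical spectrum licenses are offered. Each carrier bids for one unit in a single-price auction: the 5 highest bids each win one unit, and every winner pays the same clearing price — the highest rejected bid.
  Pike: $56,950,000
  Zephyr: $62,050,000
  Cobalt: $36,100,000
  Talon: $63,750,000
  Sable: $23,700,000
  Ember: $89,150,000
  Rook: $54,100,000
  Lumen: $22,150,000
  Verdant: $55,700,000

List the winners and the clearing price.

Ember, Talon, Zephyr, Pike, Verdant; each pays $54,100,000

Sorting: 89,150,000 (Ember), 63,750,000 (Talon), 62,050,000 (Zephyr), 56,950,000 (Pike), 55,700,000 (Verdant), 54,100,000 (Rook), 36,100,000 (Cobalt), …
The 5 highest are Ember, Talon, Zephyr, Pike, Verdant.
First losing bid is Rook's $54,100,000, which sets the uniform price.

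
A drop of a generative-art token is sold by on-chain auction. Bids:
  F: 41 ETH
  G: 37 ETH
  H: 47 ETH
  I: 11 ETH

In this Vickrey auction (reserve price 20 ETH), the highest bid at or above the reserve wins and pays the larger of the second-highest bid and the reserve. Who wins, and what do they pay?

Bids ranked: 47 (H) > 41 (F) > 37 (G) > 11 (I)
H has the top bid at or above the reserve (47 ETH).
max(second-highest 41 ETH, reserve 20 ETH) = 41 ETH; the reserve does not bind.

H pays 41 ETH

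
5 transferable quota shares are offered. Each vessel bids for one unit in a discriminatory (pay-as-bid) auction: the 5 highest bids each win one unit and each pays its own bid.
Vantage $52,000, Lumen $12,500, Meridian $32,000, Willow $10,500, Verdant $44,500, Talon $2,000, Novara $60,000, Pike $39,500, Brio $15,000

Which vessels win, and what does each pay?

Ordering the bids: 60,000 (Novara), 52,000 (Vantage), 44,500 (Verdant), 39,500 (Pike), 32,000 (Meridian), 15,000 (Brio), 12,500 (Lumen), …
Winners (5 units): Novara, Vantage, Verdant, Pike, Meridian.
Each winner pays its own bid: Novara $60,000, Vantage $52,000, Verdant $44,500, Pike $39,500, Meridian $32,000.

Novara $60,000, Vantage $52,000, Verdant $44,500, Pike $39,500, Meridian $32,000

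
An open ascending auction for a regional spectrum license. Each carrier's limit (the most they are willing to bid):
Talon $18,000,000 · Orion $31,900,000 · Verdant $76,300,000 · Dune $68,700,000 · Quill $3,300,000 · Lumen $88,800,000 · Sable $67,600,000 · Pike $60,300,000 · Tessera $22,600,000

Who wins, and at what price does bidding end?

Lumen wins at $76,300,000

Limits ranked: 88,800,000 (Lumen) > 76,300,000 (Verdant) > 68,700,000 (Dune) > 67,600,000 (Sable) > 60,300,000 (Pike) > 31,900,000 (Orion) > …
Bidding ends when Verdant exits at $76,300,000; Lumen takes it.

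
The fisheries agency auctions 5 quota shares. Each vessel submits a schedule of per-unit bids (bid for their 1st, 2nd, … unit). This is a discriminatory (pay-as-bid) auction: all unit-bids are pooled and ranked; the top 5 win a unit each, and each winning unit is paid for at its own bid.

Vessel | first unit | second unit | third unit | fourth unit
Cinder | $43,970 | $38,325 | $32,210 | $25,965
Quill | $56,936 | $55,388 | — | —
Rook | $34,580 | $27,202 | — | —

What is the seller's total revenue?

Merging the schedules and taking the best 5: 56,936 (Quill-1), 55,388 (Quill-2), 43,970 (Cinder-1), 38,325 (Cinder-2), 34,580 (Rook-1)
Next rejected bid: $32,210 (not a price — pay-as-bid).
Each winning unit pays its own bid.
Revenue = 56,936 + 55,388 + 43,970 + 38,325 + 34,580 = $229,199.

Total revenue: $229,199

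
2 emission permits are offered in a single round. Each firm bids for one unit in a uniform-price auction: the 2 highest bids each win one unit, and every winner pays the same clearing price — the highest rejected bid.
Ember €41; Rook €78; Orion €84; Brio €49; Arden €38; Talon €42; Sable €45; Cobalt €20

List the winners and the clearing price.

Orion, Rook; each pays €49

Sorting: 84 (Orion), 78 (Rook), 49 (Brio), 45 (Sable), …
The 2 highest are Orion, Rook.
First losing bid is Brio's €49, which sets the uniform price.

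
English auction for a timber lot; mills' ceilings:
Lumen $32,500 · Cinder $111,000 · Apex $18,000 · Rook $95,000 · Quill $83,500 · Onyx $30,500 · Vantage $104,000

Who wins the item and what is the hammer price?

Open ascending-bid auction: the price rises until one bidder remains; the winner pays the price at which the last rival dropped out.
Limits in order: 111,000 (Cinder) > 104,000 (Vantage) > 95,000 (Rook) > 83,500 (Quill) > 32,500 (Lumen) > 30,500 (Onyx) > …
Vantage is the last rival to drop out, at $104,000; Cinder remains and wins at that price.

Cinder wins at $104,000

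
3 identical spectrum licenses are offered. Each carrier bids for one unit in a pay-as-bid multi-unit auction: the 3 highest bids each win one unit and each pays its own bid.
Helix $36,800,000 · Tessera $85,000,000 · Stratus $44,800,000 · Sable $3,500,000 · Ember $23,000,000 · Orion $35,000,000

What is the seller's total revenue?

Bids ranked high→low: 85,000,000 (Tessera), 44,800,000 (Stratus), 36,800,000 (Helix), 35,000,000 (Orion), 23,000,000 (Ember), …
The 3 highest are Tessera, Stratus, Helix.
Total revenue = 85,000,000 + 44,800,000 + 36,800,000 = $166,600,000.

Total revenue: $166,600,000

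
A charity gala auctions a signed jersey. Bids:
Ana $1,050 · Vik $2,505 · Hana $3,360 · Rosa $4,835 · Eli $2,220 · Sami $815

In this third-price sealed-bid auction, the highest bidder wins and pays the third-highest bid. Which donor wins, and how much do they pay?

Bids in order: 4,835 (Rosa) > 3,360 (Hana) > 2,505 (Vik) > 2,220 (Eli) > 1,050 (Ana) > 815 (Sami)
Rosa wins; payment is bid #3 in the ranking = $2,505.

Rosa pays $2,505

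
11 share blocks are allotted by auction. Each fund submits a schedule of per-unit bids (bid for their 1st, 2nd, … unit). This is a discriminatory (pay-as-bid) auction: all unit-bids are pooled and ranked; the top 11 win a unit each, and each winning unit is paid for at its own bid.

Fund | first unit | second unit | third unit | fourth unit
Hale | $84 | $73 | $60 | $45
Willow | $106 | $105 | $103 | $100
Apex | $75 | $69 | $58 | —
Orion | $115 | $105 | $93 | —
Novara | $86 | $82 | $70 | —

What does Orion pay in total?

All unit-bids, highest first — top 11: 115 (Orion-1), 106 (Willow-1), 105 (Willow-2), 105 (Orion-2), 103 (Willow-3), 100 (Willow-4), 93 (Orion-3), 86 (Novara-1), 84 (Hale-1), 82 (Novara-2), 75 (Apex-1)
Next rejected bid: $73 (not a price — pay-as-bid).
Orion's winning unit-bids: 115 + 105 + 93 = $313.

Orion pays $313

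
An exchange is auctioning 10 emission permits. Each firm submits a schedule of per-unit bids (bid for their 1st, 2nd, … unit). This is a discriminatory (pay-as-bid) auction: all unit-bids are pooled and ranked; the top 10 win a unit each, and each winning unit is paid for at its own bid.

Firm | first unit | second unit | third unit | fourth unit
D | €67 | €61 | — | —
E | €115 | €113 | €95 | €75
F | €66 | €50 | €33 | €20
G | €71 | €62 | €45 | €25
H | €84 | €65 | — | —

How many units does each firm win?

D 1, E 4, F 1, G 2, H 2

Merging the schedules and taking the best 10: 115 (E-1), 113 (E-2), 95 (E-3), 84 (H-1), 75 (E-4), 71 (G-1), 67 (D-1), 66 (F-1), 65 (H-2), 62 (G-2)
Next rejected bid: €61 (not a price — pay-as-bid).
Allocation: D 1, E 4, F 1, G 2, H 2.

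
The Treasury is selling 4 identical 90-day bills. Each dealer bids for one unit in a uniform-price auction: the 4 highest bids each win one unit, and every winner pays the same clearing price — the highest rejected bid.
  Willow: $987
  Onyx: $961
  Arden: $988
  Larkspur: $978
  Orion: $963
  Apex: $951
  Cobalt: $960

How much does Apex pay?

Ordering the bids: 988 (Arden), 987 (Willow), 978 (Larkspur), 963 (Orion), 961 (Onyx), 960 (Cobalt), …
Top 4: Arden, Willow, Larkspur, Orion.
Clearing price = highest rejected bid = $961.
Apex does not win → pays $0.

Apex pays $0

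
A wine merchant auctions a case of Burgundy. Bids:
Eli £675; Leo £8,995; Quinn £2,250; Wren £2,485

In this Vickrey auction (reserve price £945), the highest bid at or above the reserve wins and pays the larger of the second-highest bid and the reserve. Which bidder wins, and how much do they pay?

Leo pays £2,485

Bids ranked: 8,995 (Leo) > 2,485 (Wren) > 2,250 (Quinn) > 675 (Eli)
Highest eligible bid: Leo at £8,995.
Second-highest bid £2,485 exceeds the reserve £945 → payment £2,485.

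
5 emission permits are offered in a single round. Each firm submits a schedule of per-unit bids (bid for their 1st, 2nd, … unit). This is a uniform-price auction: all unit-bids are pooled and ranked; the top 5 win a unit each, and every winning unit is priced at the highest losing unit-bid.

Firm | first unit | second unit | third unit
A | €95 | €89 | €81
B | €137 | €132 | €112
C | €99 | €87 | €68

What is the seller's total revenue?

Total revenue: €445

All unit-bids, highest first — top 5: 137 (B-1), 132 (B-2), 112 (B-3), 99 (C-1), 95 (A-1)
The (k+1)-th unit-bid is €89.
Allocation: A 1, B 3, C 1. Every unit priced at €89.
Revenue = 5 × 89 = €445.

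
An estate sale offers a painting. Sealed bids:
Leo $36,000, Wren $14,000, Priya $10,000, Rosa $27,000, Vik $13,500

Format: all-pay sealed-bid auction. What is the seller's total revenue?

Bids in order: 36,000 (Leo) > 27,000 (Rosa) > 14,000 (Wren) > 13,500 (Vik) > 10,000 (Priya)
Leo wins with the top bid; all bids are sunk regardless.
Every bidder forfeits their bid regardless of winning.
Revenue = 36,000 + 14,000 + 10,000 + 27,000 + 13,500 = $100,500.

Total revenue: $100,500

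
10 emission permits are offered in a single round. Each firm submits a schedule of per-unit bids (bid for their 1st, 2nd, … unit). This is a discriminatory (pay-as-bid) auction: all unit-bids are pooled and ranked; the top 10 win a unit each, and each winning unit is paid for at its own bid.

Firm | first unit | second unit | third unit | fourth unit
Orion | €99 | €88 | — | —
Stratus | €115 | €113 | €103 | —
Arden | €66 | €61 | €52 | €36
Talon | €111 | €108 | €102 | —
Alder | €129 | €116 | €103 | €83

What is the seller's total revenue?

All unit-bids, highest first — top 10: 129 (Alder-1), 116 (Alder-2), 115 (Stratus-1), 113 (Stratus-2), 111 (Talon-1), 108 (Talon-2), 103 (Stratus-3), 103 (Alder-3), 102 (Talon-3), 99 (Orion-1)
Next rejected bid: €88 (not a price — pay-as-bid).
Each winning unit pays its own bid.
Revenue = 129 + 116 + 115 + 113 + 111 + 108 + 103 + 103 + 102 + 99 = €1,099.

Total revenue: €1,099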